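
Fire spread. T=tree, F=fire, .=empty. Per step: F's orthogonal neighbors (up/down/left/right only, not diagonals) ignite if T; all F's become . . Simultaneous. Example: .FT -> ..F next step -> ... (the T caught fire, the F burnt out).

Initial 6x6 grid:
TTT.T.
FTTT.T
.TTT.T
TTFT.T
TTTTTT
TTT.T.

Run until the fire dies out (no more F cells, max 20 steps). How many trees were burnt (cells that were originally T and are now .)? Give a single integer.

Answer: 25

Derivation:
Step 1: +6 fires, +2 burnt (F count now 6)
Step 2: +8 fires, +6 burnt (F count now 8)
Step 3: +5 fires, +8 burnt (F count now 5)
Step 4: +3 fires, +5 burnt (F count now 3)
Step 5: +1 fires, +3 burnt (F count now 1)
Step 6: +1 fires, +1 burnt (F count now 1)
Step 7: +1 fires, +1 burnt (F count now 1)
Step 8: +0 fires, +1 burnt (F count now 0)
Fire out after step 8
Initially T: 26, now '.': 35
Total burnt (originally-T cells now '.'): 25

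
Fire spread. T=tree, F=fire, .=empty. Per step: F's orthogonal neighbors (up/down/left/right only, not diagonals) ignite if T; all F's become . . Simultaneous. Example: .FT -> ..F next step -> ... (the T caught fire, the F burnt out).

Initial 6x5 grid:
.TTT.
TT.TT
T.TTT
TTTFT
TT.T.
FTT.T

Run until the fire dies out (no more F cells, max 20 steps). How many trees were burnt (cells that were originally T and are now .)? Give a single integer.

Answer: 20

Derivation:
Step 1: +6 fires, +2 burnt (F count now 6)
Step 2: +7 fires, +6 burnt (F count now 7)
Step 3: +3 fires, +7 burnt (F count now 3)
Step 4: +2 fires, +3 burnt (F count now 2)
Step 5: +2 fires, +2 burnt (F count now 2)
Step 6: +0 fires, +2 burnt (F count now 0)
Fire out after step 6
Initially T: 21, now '.': 29
Total burnt (originally-T cells now '.'): 20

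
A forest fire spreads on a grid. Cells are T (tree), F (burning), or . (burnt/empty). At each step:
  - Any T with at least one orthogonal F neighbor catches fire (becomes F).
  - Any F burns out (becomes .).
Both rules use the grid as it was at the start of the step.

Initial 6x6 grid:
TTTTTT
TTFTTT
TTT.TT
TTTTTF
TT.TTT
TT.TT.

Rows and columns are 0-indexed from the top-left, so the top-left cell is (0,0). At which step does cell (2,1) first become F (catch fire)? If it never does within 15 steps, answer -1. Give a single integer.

Step 1: cell (2,1)='T' (+7 fires, +2 burnt)
Step 2: cell (2,1)='F' (+10 fires, +7 burnt)
  -> target ignites at step 2
Step 3: cell (2,1)='.' (+7 fires, +10 burnt)
Step 4: cell (2,1)='.' (+3 fires, +7 burnt)
Step 5: cell (2,1)='.' (+2 fires, +3 burnt)
Step 6: cell (2,1)='.' (+1 fires, +2 burnt)
Step 7: cell (2,1)='.' (+0 fires, +1 burnt)
  fire out at step 7

2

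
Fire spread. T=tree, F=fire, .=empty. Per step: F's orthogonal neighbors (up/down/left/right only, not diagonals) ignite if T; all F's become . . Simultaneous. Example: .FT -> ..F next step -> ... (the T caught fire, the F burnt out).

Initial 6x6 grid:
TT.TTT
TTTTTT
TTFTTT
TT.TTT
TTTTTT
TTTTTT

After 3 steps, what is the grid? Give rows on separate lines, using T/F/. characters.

Step 1: 3 trees catch fire, 1 burn out
  TT.TTT
  TTFTTT
  TF.FTT
  TT.TTT
  TTTTTT
  TTTTTT
Step 2: 6 trees catch fire, 3 burn out
  TT.TTT
  TF.FTT
  F...FT
  TF.FTT
  TTTTTT
  TTTTTT
Step 3: 9 trees catch fire, 6 burn out
  TF.FTT
  F...FT
  .....F
  F...FT
  TFTFTT
  TTTTTT

TF.FTT
F...FT
.....F
F...FT
TFTFTT
TTTTTT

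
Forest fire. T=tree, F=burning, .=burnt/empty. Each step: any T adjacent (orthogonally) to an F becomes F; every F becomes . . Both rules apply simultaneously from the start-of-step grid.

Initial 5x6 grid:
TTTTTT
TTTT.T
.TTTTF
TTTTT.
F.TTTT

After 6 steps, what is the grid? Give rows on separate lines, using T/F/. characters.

Step 1: 3 trees catch fire, 2 burn out
  TTTTTT
  TTTT.F
  .TTTF.
  FTTTT.
  ..TTTT
Step 2: 4 trees catch fire, 3 burn out
  TTTTTF
  TTTT..
  .TTF..
  .FTTF.
  ..TTTT
Step 3: 7 trees catch fire, 4 burn out
  TTTTF.
  TTTF..
  .FF...
  ..FF..
  ..TTFT
Step 4: 6 trees catch fire, 7 burn out
  TTTF..
  TFF...
  ......
  ......
  ..FF.F
Step 5: 3 trees catch fire, 6 burn out
  TFF...
  F.....
  ......
  ......
  ......
Step 6: 1 trees catch fire, 3 burn out
  F.....
  ......
  ......
  ......
  ......

F.....
......
......
......
......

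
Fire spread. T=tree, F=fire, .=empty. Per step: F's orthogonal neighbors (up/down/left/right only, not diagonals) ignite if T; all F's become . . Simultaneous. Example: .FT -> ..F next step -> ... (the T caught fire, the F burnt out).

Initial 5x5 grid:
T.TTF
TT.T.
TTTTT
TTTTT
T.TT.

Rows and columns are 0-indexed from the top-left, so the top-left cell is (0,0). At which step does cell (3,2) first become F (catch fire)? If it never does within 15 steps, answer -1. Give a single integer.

Step 1: cell (3,2)='T' (+1 fires, +1 burnt)
Step 2: cell (3,2)='T' (+2 fires, +1 burnt)
Step 3: cell (3,2)='T' (+1 fires, +2 burnt)
Step 4: cell (3,2)='T' (+3 fires, +1 burnt)
Step 5: cell (3,2)='F' (+4 fires, +3 burnt)
  -> target ignites at step 5
Step 6: cell (3,2)='.' (+4 fires, +4 burnt)
Step 7: cell (3,2)='.' (+2 fires, +4 burnt)
Step 8: cell (3,2)='.' (+2 fires, +2 burnt)
Step 9: cell (3,2)='.' (+0 fires, +2 burnt)
  fire out at step 9

5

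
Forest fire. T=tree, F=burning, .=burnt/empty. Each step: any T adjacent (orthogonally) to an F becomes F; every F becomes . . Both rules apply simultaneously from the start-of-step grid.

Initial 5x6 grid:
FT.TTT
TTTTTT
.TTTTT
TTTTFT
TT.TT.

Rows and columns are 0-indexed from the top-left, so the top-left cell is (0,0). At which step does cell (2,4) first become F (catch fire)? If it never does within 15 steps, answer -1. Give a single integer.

Step 1: cell (2,4)='F' (+6 fires, +2 burnt)
  -> target ignites at step 1
Step 2: cell (2,4)='.' (+6 fires, +6 burnt)
Step 3: cell (2,4)='.' (+7 fires, +6 burnt)
Step 4: cell (2,4)='.' (+4 fires, +7 burnt)
Step 5: cell (2,4)='.' (+1 fires, +4 burnt)
Step 6: cell (2,4)='.' (+0 fires, +1 burnt)
  fire out at step 6

1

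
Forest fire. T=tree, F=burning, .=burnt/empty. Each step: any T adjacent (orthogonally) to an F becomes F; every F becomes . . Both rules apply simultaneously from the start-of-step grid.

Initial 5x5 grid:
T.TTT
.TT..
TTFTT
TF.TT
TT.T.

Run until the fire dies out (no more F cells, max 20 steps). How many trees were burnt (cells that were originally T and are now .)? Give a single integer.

Step 1: +5 fires, +2 burnt (F count now 5)
Step 2: +6 fires, +5 burnt (F count now 6)
Step 3: +3 fires, +6 burnt (F count now 3)
Step 4: +1 fires, +3 burnt (F count now 1)
Step 5: +0 fires, +1 burnt (F count now 0)
Fire out after step 5
Initially T: 16, now '.': 24
Total burnt (originally-T cells now '.'): 15

Answer: 15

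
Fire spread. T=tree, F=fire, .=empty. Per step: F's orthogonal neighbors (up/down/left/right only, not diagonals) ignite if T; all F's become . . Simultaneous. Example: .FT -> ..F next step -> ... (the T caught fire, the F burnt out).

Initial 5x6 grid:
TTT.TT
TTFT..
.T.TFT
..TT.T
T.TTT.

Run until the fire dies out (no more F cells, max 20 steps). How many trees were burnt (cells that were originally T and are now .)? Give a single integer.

Step 1: +5 fires, +2 burnt (F count now 5)
Step 2: +5 fires, +5 burnt (F count now 5)
Step 3: +3 fires, +5 burnt (F count now 3)
Step 4: +2 fires, +3 burnt (F count now 2)
Step 5: +0 fires, +2 burnt (F count now 0)
Fire out after step 5
Initially T: 18, now '.': 27
Total burnt (originally-T cells now '.'): 15

Answer: 15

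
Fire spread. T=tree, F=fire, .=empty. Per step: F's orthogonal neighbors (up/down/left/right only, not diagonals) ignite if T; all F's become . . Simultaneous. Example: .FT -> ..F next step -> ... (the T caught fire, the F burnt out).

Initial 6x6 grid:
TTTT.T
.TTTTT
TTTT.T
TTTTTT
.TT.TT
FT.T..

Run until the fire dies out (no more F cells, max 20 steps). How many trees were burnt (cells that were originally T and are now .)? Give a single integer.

Answer: 26

Derivation:
Step 1: +1 fires, +1 burnt (F count now 1)
Step 2: +1 fires, +1 burnt (F count now 1)
Step 3: +2 fires, +1 burnt (F count now 2)
Step 4: +3 fires, +2 burnt (F count now 3)
Step 5: +4 fires, +3 burnt (F count now 4)
Step 6: +4 fires, +4 burnt (F count now 4)
Step 7: +5 fires, +4 burnt (F count now 5)
Step 8: +4 fires, +5 burnt (F count now 4)
Step 9: +1 fires, +4 burnt (F count now 1)
Step 10: +1 fires, +1 burnt (F count now 1)
Step 11: +0 fires, +1 burnt (F count now 0)
Fire out after step 11
Initially T: 27, now '.': 35
Total burnt (originally-T cells now '.'): 26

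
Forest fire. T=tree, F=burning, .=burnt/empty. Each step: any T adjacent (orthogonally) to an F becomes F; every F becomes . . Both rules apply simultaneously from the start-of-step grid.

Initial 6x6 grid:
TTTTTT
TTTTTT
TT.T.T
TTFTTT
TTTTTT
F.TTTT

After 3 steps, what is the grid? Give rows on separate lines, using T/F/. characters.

Step 1: 4 trees catch fire, 2 burn out
  TTTTTT
  TTTTTT
  TT.T.T
  TF.FTT
  FTFTTT
  ..TTTT
Step 2: 7 trees catch fire, 4 burn out
  TTTTTT
  TTTTTT
  TF.F.T
  F...FT
  .F.FTT
  ..FTTT
Step 3: 6 trees catch fire, 7 burn out
  TTTTTT
  TFTFTT
  F....T
  .....F
  ....FT
  ...FTT

TTTTTT
TFTFTT
F....T
.....F
....FT
...FTT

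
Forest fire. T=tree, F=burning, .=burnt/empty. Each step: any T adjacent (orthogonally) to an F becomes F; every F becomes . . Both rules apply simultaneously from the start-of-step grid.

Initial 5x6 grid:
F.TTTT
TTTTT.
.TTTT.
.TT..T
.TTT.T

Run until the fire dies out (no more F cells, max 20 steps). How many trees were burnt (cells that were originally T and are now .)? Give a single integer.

Step 1: +1 fires, +1 burnt (F count now 1)
Step 2: +1 fires, +1 burnt (F count now 1)
Step 3: +2 fires, +1 burnt (F count now 2)
Step 4: +4 fires, +2 burnt (F count now 4)
Step 5: +5 fires, +4 burnt (F count now 5)
Step 6: +3 fires, +5 burnt (F count now 3)
Step 7: +2 fires, +3 burnt (F count now 2)
Step 8: +0 fires, +2 burnt (F count now 0)
Fire out after step 8
Initially T: 20, now '.': 28
Total burnt (originally-T cells now '.'): 18

Answer: 18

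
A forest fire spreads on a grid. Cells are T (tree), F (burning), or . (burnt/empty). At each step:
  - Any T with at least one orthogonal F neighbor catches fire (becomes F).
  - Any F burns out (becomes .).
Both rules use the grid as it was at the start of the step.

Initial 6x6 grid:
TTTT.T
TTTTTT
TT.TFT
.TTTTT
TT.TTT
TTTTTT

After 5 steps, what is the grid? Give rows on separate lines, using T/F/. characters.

Step 1: 4 trees catch fire, 1 burn out
  TTTT.T
  TTTTFT
  TT.F.F
  .TTTFT
  TT.TTT
  TTTTTT
Step 2: 5 trees catch fire, 4 burn out
  TTTT.T
  TTTF.F
  TT....
  .TTF.F
  TT.TFT
  TTTTTT
Step 3: 7 trees catch fire, 5 burn out
  TTTF.F
  TTF...
  TT....
  .TF...
  TT.F.F
  TTTTFT
Step 4: 5 trees catch fire, 7 burn out
  TTF...
  TF....
  TT....
  .F....
  TT....
  TTTF.F
Step 5: 5 trees catch fire, 5 burn out
  TF....
  F.....
  TF....
  ......
  TF....
  TTF...

TF....
F.....
TF....
......
TF....
TTF...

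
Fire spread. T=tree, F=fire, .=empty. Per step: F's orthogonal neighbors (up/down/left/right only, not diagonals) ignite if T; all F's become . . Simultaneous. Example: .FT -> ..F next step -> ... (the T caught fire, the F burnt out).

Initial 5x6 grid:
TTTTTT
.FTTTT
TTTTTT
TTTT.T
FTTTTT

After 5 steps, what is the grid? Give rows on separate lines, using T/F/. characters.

Step 1: 5 trees catch fire, 2 burn out
  TFTTTT
  ..FTTT
  TFTTTT
  FTTT.T
  .FTTTT
Step 2: 7 trees catch fire, 5 burn out
  F.FTTT
  ...FTT
  F.FTTT
  .FTT.T
  ..FTTT
Step 3: 5 trees catch fire, 7 burn out
  ...FTT
  ....FT
  ...FTT
  ..FT.T
  ...FTT
Step 4: 5 trees catch fire, 5 burn out
  ....FT
  .....F
  ....FT
  ...F.T
  ....FT
Step 5: 3 trees catch fire, 5 burn out
  .....F
  ......
  .....F
  .....T
  .....F

.....F
......
.....F
.....T
.....F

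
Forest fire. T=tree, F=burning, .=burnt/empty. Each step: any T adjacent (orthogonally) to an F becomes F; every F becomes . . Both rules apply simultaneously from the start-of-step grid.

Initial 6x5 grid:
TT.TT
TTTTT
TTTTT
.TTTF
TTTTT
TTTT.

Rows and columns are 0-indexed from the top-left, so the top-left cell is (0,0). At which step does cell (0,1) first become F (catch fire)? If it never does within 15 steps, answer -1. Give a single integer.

Step 1: cell (0,1)='T' (+3 fires, +1 burnt)
Step 2: cell (0,1)='T' (+4 fires, +3 burnt)
Step 3: cell (0,1)='T' (+6 fires, +4 burnt)
Step 4: cell (0,1)='T' (+5 fires, +6 burnt)
Step 5: cell (0,1)='T' (+4 fires, +5 burnt)
Step 6: cell (0,1)='F' (+3 fires, +4 burnt)
  -> target ignites at step 6
Step 7: cell (0,1)='.' (+1 fires, +3 burnt)
Step 8: cell (0,1)='.' (+0 fires, +1 burnt)
  fire out at step 8

6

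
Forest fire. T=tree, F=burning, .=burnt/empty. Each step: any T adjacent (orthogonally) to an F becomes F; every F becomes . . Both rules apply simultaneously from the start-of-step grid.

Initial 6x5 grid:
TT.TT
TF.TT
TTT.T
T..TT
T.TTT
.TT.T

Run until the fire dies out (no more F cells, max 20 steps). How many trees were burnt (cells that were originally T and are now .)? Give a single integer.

Answer: 8

Derivation:
Step 1: +3 fires, +1 burnt (F count now 3)
Step 2: +3 fires, +3 burnt (F count now 3)
Step 3: +1 fires, +3 burnt (F count now 1)
Step 4: +1 fires, +1 burnt (F count now 1)
Step 5: +0 fires, +1 burnt (F count now 0)
Fire out after step 5
Initially T: 21, now '.': 17
Total burnt (originally-T cells now '.'): 8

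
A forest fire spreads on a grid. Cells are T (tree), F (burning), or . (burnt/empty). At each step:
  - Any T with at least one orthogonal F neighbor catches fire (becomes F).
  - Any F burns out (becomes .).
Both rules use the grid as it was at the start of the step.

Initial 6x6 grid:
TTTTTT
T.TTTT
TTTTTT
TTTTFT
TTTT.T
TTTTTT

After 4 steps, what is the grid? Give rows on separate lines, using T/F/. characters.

Step 1: 3 trees catch fire, 1 burn out
  TTTTTT
  T.TTTT
  TTTTFT
  TTTF.F
  TTTT.T
  TTTTTT
Step 2: 6 trees catch fire, 3 burn out
  TTTTTT
  T.TTFT
  TTTF.F
  TTF...
  TTTF.F
  TTTTTT
Step 3: 8 trees catch fire, 6 burn out
  TTTTFT
  T.TF.F
  TTF...
  TF....
  TTF...
  TTTFTF
Step 4: 8 trees catch fire, 8 burn out
  TTTF.F
  T.F...
  TF....
  F.....
  TF....
  TTF.F.

TTTF.F
T.F...
TF....
F.....
TF....
TTF.F.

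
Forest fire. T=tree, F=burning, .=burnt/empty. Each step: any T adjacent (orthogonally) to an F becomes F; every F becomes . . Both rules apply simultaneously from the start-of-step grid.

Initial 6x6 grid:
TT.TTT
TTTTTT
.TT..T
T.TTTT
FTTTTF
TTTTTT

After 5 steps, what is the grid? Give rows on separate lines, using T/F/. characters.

Step 1: 6 trees catch fire, 2 burn out
  TT.TTT
  TTTTTT
  .TT..T
  F.TTTF
  .FTTF.
  FTTTTF
Step 2: 6 trees catch fire, 6 burn out
  TT.TTT
  TTTTTT
  .TT..F
  ..TTF.
  ..FF..
  .FTTF.
Step 3: 5 trees catch fire, 6 burn out
  TT.TTT
  TTTTTF
  .TT...
  ..FF..
  ......
  ..FF..
Step 4: 3 trees catch fire, 5 burn out
  TT.TTF
  TTTTF.
  .TF...
  ......
  ......
  ......
Step 5: 4 trees catch fire, 3 burn out
  TT.TF.
  TTFF..
  .F....
  ......
  ......
  ......

TT.TF.
TTFF..
.F....
......
......
......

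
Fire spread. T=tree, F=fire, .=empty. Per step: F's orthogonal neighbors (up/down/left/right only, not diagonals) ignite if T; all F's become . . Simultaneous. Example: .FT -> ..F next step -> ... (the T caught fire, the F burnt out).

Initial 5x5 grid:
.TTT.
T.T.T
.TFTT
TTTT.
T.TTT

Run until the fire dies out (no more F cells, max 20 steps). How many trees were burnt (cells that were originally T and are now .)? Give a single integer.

Step 1: +4 fires, +1 burnt (F count now 4)
Step 2: +5 fires, +4 burnt (F count now 5)
Step 3: +5 fires, +5 burnt (F count now 5)
Step 4: +2 fires, +5 burnt (F count now 2)
Step 5: +0 fires, +2 burnt (F count now 0)
Fire out after step 5
Initially T: 17, now '.': 24
Total burnt (originally-T cells now '.'): 16

Answer: 16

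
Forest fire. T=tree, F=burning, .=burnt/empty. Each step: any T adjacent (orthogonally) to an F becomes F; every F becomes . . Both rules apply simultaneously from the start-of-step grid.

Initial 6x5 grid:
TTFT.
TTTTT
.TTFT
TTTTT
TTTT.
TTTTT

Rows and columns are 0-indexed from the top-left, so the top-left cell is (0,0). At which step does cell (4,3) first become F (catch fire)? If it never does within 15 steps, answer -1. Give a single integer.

Step 1: cell (4,3)='T' (+7 fires, +2 burnt)
Step 2: cell (4,3)='F' (+7 fires, +7 burnt)
  -> target ignites at step 2
Step 3: cell (4,3)='.' (+4 fires, +7 burnt)
Step 4: cell (4,3)='.' (+4 fires, +4 burnt)
Step 5: cell (4,3)='.' (+2 fires, +4 burnt)
Step 6: cell (4,3)='.' (+1 fires, +2 burnt)
Step 7: cell (4,3)='.' (+0 fires, +1 burnt)
  fire out at step 7

2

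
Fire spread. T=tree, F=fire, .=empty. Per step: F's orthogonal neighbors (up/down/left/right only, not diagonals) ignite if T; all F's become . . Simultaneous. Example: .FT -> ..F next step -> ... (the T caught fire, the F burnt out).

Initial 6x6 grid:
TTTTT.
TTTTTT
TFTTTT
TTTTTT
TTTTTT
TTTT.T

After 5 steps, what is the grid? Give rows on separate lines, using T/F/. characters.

Step 1: 4 trees catch fire, 1 burn out
  TTTTT.
  TFTTTT
  F.FTTT
  TFTTTT
  TTTTTT
  TTTT.T
Step 2: 7 trees catch fire, 4 burn out
  TFTTT.
  F.FTTT
  ...FTT
  F.FTTT
  TFTTTT
  TTTT.T
Step 3: 8 trees catch fire, 7 burn out
  F.FTT.
  ...FTT
  ....FT
  ...FTT
  F.FTTT
  TFTT.T
Step 4: 7 trees catch fire, 8 burn out
  ...FT.
  ....FT
  .....F
  ....FT
  ...FTT
  F.FT.T
Step 5: 5 trees catch fire, 7 burn out
  ....F.
  .....F
  ......
  .....F
  ....FT
  ...F.T

....F.
.....F
......
.....F
....FT
...F.T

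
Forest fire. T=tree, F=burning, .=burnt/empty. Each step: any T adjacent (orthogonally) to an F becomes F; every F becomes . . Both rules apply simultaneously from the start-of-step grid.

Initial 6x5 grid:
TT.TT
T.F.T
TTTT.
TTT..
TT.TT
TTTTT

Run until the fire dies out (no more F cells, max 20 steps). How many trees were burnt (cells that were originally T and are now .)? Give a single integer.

Answer: 19

Derivation:
Step 1: +1 fires, +1 burnt (F count now 1)
Step 2: +3 fires, +1 burnt (F count now 3)
Step 3: +2 fires, +3 burnt (F count now 2)
Step 4: +3 fires, +2 burnt (F count now 3)
Step 5: +3 fires, +3 burnt (F count now 3)
Step 6: +3 fires, +3 burnt (F count now 3)
Step 7: +1 fires, +3 burnt (F count now 1)
Step 8: +2 fires, +1 burnt (F count now 2)
Step 9: +1 fires, +2 burnt (F count now 1)
Step 10: +0 fires, +1 burnt (F count now 0)
Fire out after step 10
Initially T: 22, now '.': 27
Total burnt (originally-T cells now '.'): 19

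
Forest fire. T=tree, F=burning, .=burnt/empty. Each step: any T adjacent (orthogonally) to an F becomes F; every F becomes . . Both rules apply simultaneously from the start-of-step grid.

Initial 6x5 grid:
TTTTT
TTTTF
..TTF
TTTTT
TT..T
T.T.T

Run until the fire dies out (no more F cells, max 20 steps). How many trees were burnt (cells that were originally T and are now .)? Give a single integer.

Step 1: +4 fires, +2 burnt (F count now 4)
Step 2: +5 fires, +4 burnt (F count now 5)
Step 3: +4 fires, +5 burnt (F count now 4)
Step 4: +3 fires, +4 burnt (F count now 3)
Step 5: +3 fires, +3 burnt (F count now 3)
Step 6: +1 fires, +3 burnt (F count now 1)
Step 7: +1 fires, +1 burnt (F count now 1)
Step 8: +0 fires, +1 burnt (F count now 0)
Fire out after step 8
Initially T: 22, now '.': 29
Total burnt (originally-T cells now '.'): 21

Answer: 21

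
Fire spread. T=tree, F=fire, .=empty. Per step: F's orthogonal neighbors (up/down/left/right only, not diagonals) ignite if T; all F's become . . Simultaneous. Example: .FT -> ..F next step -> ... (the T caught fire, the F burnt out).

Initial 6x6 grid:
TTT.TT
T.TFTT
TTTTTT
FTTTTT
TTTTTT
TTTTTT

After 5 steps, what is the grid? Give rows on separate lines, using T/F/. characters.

Step 1: 6 trees catch fire, 2 burn out
  TTT.TT
  T.F.FT
  FTTFTT
  .FTTTT
  FTTTTT
  TTTTTT
Step 2: 11 trees catch fire, 6 burn out
  TTF.FT
  F....F
  .FF.FT
  ..FFTT
  .FTTTT
  FTTTTT
Step 3: 8 trees catch fire, 11 burn out
  FF...F
  ......
  .....F
  ....FT
  ..FFTT
  .FTTTT
Step 4: 4 trees catch fire, 8 burn out
  ......
  ......
  ......
  .....F
  ....FT
  ..FFTT
Step 5: 2 trees catch fire, 4 burn out
  ......
  ......
  ......
  ......
  .....F
  ....FT

......
......
......
......
.....F
....FT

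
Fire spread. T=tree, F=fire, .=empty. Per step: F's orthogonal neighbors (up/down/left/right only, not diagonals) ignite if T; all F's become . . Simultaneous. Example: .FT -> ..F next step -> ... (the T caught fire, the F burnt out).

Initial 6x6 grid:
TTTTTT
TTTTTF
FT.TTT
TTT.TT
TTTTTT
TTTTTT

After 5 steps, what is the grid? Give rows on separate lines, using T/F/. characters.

Step 1: 6 trees catch fire, 2 burn out
  TTTTTF
  FTTTF.
  .F.TTF
  FTT.TT
  TTTTTT
  TTTTTT
Step 2: 8 trees catch fire, 6 burn out
  FTTTF.
  .FTF..
  ...TF.
  .FT.TF
  FTTTTT
  TTTTTT
Step 3: 9 trees catch fire, 8 burn out
  .FTF..
  ..F...
  ...F..
  ..F.F.
  .FTTTF
  FTTTTT
Step 4: 5 trees catch fire, 9 burn out
  ..F...
  ......
  ......
  ......
  ..FTF.
  .FTTTF
Step 5: 3 trees catch fire, 5 burn out
  ......
  ......
  ......
  ......
  ...F..
  ..FTF.

......
......
......
......
...F..
..FTF.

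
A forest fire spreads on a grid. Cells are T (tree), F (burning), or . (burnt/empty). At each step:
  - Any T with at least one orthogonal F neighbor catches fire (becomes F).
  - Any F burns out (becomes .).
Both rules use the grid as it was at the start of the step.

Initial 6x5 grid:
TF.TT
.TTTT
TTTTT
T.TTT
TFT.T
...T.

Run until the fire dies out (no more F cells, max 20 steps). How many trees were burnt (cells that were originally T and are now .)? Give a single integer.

Step 1: +4 fires, +2 burnt (F count now 4)
Step 2: +4 fires, +4 burnt (F count now 4)
Step 3: +4 fires, +4 burnt (F count now 4)
Step 4: +4 fires, +4 burnt (F count now 4)
Step 5: +3 fires, +4 burnt (F count now 3)
Step 6: +0 fires, +3 burnt (F count now 0)
Fire out after step 6
Initially T: 20, now '.': 29
Total burnt (originally-T cells now '.'): 19

Answer: 19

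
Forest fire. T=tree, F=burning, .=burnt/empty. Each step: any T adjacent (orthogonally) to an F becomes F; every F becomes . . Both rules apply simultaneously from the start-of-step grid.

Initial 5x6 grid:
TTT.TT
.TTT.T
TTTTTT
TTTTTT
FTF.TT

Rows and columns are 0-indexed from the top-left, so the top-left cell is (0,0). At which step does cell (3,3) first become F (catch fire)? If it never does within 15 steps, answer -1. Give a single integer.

Step 1: cell (3,3)='T' (+3 fires, +2 burnt)
Step 2: cell (3,3)='F' (+4 fires, +3 burnt)
  -> target ignites at step 2
Step 3: cell (3,3)='.' (+4 fires, +4 burnt)
Step 4: cell (3,3)='.' (+6 fires, +4 burnt)
Step 5: cell (3,3)='.' (+3 fires, +6 burnt)
Step 6: cell (3,3)='.' (+2 fires, +3 burnt)
Step 7: cell (3,3)='.' (+1 fires, +2 burnt)
Step 8: cell (3,3)='.' (+1 fires, +1 burnt)
Step 9: cell (3,3)='.' (+0 fires, +1 burnt)
  fire out at step 9

2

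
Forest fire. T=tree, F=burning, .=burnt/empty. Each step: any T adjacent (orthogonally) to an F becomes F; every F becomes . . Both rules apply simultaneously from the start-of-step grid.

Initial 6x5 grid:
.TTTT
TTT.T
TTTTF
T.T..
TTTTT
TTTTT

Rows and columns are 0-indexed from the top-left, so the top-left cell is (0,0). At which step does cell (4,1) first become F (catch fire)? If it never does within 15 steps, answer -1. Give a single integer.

Step 1: cell (4,1)='T' (+2 fires, +1 burnt)
Step 2: cell (4,1)='T' (+2 fires, +2 burnt)
Step 3: cell (4,1)='T' (+4 fires, +2 burnt)
Step 4: cell (4,1)='T' (+4 fires, +4 burnt)
Step 5: cell (4,1)='F' (+6 fires, +4 burnt)
  -> target ignites at step 5
Step 6: cell (4,1)='.' (+4 fires, +6 burnt)
Step 7: cell (4,1)='.' (+2 fires, +4 burnt)
Step 8: cell (4,1)='.' (+0 fires, +2 burnt)
  fire out at step 8

5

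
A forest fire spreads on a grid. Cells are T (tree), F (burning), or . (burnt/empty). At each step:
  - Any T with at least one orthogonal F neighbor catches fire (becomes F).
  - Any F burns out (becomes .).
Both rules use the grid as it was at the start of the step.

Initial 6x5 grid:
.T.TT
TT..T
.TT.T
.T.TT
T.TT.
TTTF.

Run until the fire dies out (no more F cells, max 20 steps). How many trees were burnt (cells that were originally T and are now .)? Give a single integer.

Step 1: +2 fires, +1 burnt (F count now 2)
Step 2: +3 fires, +2 burnt (F count now 3)
Step 3: +2 fires, +3 burnt (F count now 2)
Step 4: +2 fires, +2 burnt (F count now 2)
Step 5: +1 fires, +2 burnt (F count now 1)
Step 6: +1 fires, +1 burnt (F count now 1)
Step 7: +1 fires, +1 burnt (F count now 1)
Step 8: +0 fires, +1 burnt (F count now 0)
Fire out after step 8
Initially T: 18, now '.': 24
Total burnt (originally-T cells now '.'): 12

Answer: 12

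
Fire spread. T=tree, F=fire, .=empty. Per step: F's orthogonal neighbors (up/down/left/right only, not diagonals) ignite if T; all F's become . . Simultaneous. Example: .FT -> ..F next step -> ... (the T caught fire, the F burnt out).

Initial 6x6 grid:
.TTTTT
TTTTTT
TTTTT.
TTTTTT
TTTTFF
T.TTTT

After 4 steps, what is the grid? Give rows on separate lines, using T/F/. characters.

Step 1: 5 trees catch fire, 2 burn out
  .TTTTT
  TTTTTT
  TTTTT.
  TTTTFF
  TTTF..
  T.TTFF
Step 2: 4 trees catch fire, 5 burn out
  .TTTTT
  TTTTTT
  TTTTF.
  TTTF..
  TTF...
  T.TF..
Step 3: 5 trees catch fire, 4 burn out
  .TTTTT
  TTTTFT
  TTTF..
  TTF...
  TF....
  T.F...
Step 4: 6 trees catch fire, 5 burn out
  .TTTFT
  TTTF.F
  TTF...
  TF....
  F.....
  T.....

.TTTFT
TTTF.F
TTF...
TF....
F.....
T.....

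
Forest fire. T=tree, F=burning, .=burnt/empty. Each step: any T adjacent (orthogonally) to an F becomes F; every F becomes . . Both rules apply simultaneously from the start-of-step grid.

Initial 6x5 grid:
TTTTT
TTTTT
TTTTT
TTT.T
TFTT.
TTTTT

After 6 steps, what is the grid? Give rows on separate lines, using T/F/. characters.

Step 1: 4 trees catch fire, 1 burn out
  TTTTT
  TTTTT
  TTTTT
  TFT.T
  F.FT.
  TFTTT
Step 2: 6 trees catch fire, 4 burn out
  TTTTT
  TTTTT
  TFTTT
  F.F.T
  ...F.
  F.FTT
Step 3: 4 trees catch fire, 6 burn out
  TTTTT
  TFTTT
  F.FTT
  ....T
  .....
  ...FT
Step 4: 5 trees catch fire, 4 burn out
  TFTTT
  F.FTT
  ...FT
  ....T
  .....
  ....F
Step 5: 4 trees catch fire, 5 burn out
  F.FTT
  ...FT
  ....F
  ....T
  .....
  .....
Step 6: 3 trees catch fire, 4 burn out
  ...FT
  ....F
  .....
  ....F
  .....
  .....

...FT
....F
.....
....F
.....
.....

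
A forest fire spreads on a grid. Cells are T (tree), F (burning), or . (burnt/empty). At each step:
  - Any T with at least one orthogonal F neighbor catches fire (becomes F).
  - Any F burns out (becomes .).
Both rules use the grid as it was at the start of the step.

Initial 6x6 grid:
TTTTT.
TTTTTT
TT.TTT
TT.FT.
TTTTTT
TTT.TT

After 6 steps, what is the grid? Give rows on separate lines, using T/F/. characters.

Step 1: 3 trees catch fire, 1 burn out
  TTTTT.
  TTTTTT
  TT.FTT
  TT..F.
  TTTFTT
  TTT.TT
Step 2: 4 trees catch fire, 3 burn out
  TTTTT.
  TTTFTT
  TT..FT
  TT....
  TTF.FT
  TTT.TT
Step 3: 8 trees catch fire, 4 burn out
  TTTFT.
  TTF.FT
  TT...F
  TT....
  TF...F
  TTF.FT
Step 4: 8 trees catch fire, 8 burn out
  TTF.F.
  TF...F
  TT....
  TF....
  F.....
  TF...F
Step 5: 5 trees catch fire, 8 burn out
  TF....
  F.....
  TF....
  F.....
  ......
  F.....
Step 6: 2 trees catch fire, 5 burn out
  F.....
  ......
  F.....
  ......
  ......
  ......

F.....
......
F.....
......
......
......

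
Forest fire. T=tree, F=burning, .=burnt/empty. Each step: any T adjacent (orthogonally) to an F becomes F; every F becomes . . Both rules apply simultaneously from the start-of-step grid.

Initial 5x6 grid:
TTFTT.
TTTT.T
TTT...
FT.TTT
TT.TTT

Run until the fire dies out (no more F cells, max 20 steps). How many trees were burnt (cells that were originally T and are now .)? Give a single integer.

Answer: 14

Derivation:
Step 1: +6 fires, +2 burnt (F count now 6)
Step 2: +8 fires, +6 burnt (F count now 8)
Step 3: +0 fires, +8 burnt (F count now 0)
Fire out after step 3
Initially T: 21, now '.': 23
Total burnt (originally-T cells now '.'): 14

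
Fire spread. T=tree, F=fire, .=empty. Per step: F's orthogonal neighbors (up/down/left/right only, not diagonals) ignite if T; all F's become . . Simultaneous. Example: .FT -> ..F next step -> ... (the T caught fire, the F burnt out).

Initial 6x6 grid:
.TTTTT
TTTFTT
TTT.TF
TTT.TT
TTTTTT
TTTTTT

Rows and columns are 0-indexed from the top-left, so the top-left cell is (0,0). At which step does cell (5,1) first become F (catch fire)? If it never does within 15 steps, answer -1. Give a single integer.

Step 1: cell (5,1)='T' (+6 fires, +2 burnt)
Step 2: cell (5,1)='T' (+7 fires, +6 burnt)
Step 3: cell (5,1)='T' (+6 fires, +7 burnt)
Step 4: cell (5,1)='T' (+5 fires, +6 burnt)
Step 5: cell (5,1)='T' (+4 fires, +5 burnt)
Step 6: cell (5,1)='F' (+2 fires, +4 burnt)
  -> target ignites at step 6
Step 7: cell (5,1)='.' (+1 fires, +2 burnt)
Step 8: cell (5,1)='.' (+0 fires, +1 burnt)
  fire out at step 8

6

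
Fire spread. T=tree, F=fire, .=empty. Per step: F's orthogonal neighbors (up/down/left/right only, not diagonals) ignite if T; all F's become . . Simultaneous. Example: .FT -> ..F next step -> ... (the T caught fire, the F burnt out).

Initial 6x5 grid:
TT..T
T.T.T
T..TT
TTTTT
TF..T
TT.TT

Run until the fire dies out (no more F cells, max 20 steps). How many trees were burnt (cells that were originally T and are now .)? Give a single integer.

Step 1: +3 fires, +1 burnt (F count now 3)
Step 2: +3 fires, +3 burnt (F count now 3)
Step 3: +2 fires, +3 burnt (F count now 2)
Step 4: +3 fires, +2 burnt (F count now 3)
Step 5: +3 fires, +3 burnt (F count now 3)
Step 6: +3 fires, +3 burnt (F count now 3)
Step 7: +2 fires, +3 burnt (F count now 2)
Step 8: +0 fires, +2 burnt (F count now 0)
Fire out after step 8
Initially T: 20, now '.': 29
Total burnt (originally-T cells now '.'): 19

Answer: 19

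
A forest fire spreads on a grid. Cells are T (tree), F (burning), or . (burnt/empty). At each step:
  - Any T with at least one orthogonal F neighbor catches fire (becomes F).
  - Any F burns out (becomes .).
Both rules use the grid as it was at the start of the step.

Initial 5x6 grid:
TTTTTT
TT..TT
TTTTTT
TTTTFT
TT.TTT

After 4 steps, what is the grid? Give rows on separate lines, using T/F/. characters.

Step 1: 4 trees catch fire, 1 burn out
  TTTTTT
  TT..TT
  TTTTFT
  TTTF.F
  TT.TFT
Step 2: 6 trees catch fire, 4 burn out
  TTTTTT
  TT..FT
  TTTF.F
  TTF...
  TT.F.F
Step 3: 4 trees catch fire, 6 burn out
  TTTTFT
  TT...F
  TTF...
  TF....
  TT....
Step 4: 5 trees catch fire, 4 burn out
  TTTF.F
  TT....
  TF....
  F.....
  TF....

TTTF.F
TT....
TF....
F.....
TF....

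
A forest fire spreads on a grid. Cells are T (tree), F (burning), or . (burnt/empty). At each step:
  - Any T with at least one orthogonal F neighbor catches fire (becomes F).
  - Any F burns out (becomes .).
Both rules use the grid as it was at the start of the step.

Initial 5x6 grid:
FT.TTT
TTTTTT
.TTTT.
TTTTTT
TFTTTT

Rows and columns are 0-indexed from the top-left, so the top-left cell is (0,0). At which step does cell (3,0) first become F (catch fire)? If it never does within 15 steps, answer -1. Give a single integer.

Step 1: cell (3,0)='T' (+5 fires, +2 burnt)
Step 2: cell (3,0)='F' (+5 fires, +5 burnt)
  -> target ignites at step 2
Step 3: cell (3,0)='.' (+4 fires, +5 burnt)
Step 4: cell (3,0)='.' (+4 fires, +4 burnt)
Step 5: cell (3,0)='.' (+4 fires, +4 burnt)
Step 6: cell (3,0)='.' (+2 fires, +4 burnt)
Step 7: cell (3,0)='.' (+1 fires, +2 burnt)
Step 8: cell (3,0)='.' (+0 fires, +1 burnt)
  fire out at step 8

2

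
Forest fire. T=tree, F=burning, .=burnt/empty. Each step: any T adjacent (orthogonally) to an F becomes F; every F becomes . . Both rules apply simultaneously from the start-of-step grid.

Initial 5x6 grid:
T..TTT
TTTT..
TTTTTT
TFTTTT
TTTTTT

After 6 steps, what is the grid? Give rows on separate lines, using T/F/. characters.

Step 1: 4 trees catch fire, 1 burn out
  T..TTT
  TTTT..
  TFTTTT
  F.FTTT
  TFTTTT
Step 2: 6 trees catch fire, 4 burn out
  T..TTT
  TFTT..
  F.FTTT
  ...FTT
  F.FTTT
Step 3: 5 trees catch fire, 6 burn out
  T..TTT
  F.FT..
  ...FTT
  ....FT
  ...FTT
Step 4: 5 trees catch fire, 5 burn out
  F..TTT
  ...F..
  ....FT
  .....F
  ....FT
Step 5: 3 trees catch fire, 5 burn out
  ...FTT
  ......
  .....F
  ......
  .....F
Step 6: 1 trees catch fire, 3 burn out
  ....FT
  ......
  ......
  ......
  ......

....FT
......
......
......
......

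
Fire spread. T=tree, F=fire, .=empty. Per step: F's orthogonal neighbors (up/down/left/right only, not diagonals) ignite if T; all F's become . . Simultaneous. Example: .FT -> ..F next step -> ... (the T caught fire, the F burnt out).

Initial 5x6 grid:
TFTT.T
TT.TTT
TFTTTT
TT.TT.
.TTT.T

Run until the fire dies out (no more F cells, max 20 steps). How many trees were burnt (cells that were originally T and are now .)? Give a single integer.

Step 1: +6 fires, +2 burnt (F count now 6)
Step 2: +5 fires, +6 burnt (F count now 5)
Step 3: +4 fires, +5 burnt (F count now 4)
Step 4: +4 fires, +4 burnt (F count now 4)
Step 5: +1 fires, +4 burnt (F count now 1)
Step 6: +1 fires, +1 burnt (F count now 1)
Step 7: +0 fires, +1 burnt (F count now 0)
Fire out after step 7
Initially T: 22, now '.': 29
Total burnt (originally-T cells now '.'): 21

Answer: 21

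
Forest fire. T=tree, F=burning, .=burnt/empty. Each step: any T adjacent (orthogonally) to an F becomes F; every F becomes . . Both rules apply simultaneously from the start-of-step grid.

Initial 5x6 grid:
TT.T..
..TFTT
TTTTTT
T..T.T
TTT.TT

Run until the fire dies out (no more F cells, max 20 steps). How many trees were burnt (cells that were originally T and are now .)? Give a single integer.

Answer: 18

Derivation:
Step 1: +4 fires, +1 burnt (F count now 4)
Step 2: +4 fires, +4 burnt (F count now 4)
Step 3: +2 fires, +4 burnt (F count now 2)
Step 4: +2 fires, +2 burnt (F count now 2)
Step 5: +2 fires, +2 burnt (F count now 2)
Step 6: +2 fires, +2 burnt (F count now 2)
Step 7: +1 fires, +2 burnt (F count now 1)
Step 8: +1 fires, +1 burnt (F count now 1)
Step 9: +0 fires, +1 burnt (F count now 0)
Fire out after step 9
Initially T: 20, now '.': 28
Total burnt (originally-T cells now '.'): 18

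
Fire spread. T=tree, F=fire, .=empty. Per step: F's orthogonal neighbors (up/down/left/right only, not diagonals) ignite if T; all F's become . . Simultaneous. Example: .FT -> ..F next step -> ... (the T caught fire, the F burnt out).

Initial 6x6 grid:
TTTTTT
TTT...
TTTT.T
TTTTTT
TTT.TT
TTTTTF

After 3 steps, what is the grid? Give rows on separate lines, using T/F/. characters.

Step 1: 2 trees catch fire, 1 burn out
  TTTTTT
  TTT...
  TTTT.T
  TTTTTT
  TTT.TF
  TTTTF.
Step 2: 3 trees catch fire, 2 burn out
  TTTTTT
  TTT...
  TTTT.T
  TTTTTF
  TTT.F.
  TTTF..
Step 3: 3 trees catch fire, 3 burn out
  TTTTTT
  TTT...
  TTTT.F
  TTTTF.
  TTT...
  TTF...

TTTTTT
TTT...
TTTT.F
TTTTF.
TTT...
TTF...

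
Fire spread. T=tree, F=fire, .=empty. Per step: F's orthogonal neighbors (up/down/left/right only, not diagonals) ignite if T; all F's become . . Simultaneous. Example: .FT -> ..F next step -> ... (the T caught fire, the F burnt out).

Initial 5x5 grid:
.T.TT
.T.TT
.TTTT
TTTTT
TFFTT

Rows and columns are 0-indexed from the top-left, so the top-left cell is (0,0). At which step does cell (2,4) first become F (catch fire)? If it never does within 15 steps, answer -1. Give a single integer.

Step 1: cell (2,4)='T' (+4 fires, +2 burnt)
Step 2: cell (2,4)='T' (+5 fires, +4 burnt)
Step 3: cell (2,4)='T' (+3 fires, +5 burnt)
Step 4: cell (2,4)='F' (+3 fires, +3 burnt)
  -> target ignites at step 4
Step 5: cell (2,4)='.' (+2 fires, +3 burnt)
Step 6: cell (2,4)='.' (+1 fires, +2 burnt)
Step 7: cell (2,4)='.' (+0 fires, +1 burnt)
  fire out at step 7

4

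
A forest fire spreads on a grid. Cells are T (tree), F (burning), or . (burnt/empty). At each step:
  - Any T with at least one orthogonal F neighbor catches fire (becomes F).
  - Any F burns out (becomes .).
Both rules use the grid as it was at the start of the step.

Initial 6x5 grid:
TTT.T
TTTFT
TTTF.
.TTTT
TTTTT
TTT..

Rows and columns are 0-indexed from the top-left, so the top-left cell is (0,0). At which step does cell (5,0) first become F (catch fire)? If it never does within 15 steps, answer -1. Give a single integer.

Step 1: cell (5,0)='T' (+4 fires, +2 burnt)
Step 2: cell (5,0)='T' (+7 fires, +4 burnt)
Step 3: cell (5,0)='T' (+6 fires, +7 burnt)
Step 4: cell (5,0)='T' (+3 fires, +6 burnt)
Step 5: cell (5,0)='T' (+2 fires, +3 burnt)
Step 6: cell (5,0)='F' (+1 fires, +2 burnt)
  -> target ignites at step 6
Step 7: cell (5,0)='.' (+0 fires, +1 burnt)
  fire out at step 7

6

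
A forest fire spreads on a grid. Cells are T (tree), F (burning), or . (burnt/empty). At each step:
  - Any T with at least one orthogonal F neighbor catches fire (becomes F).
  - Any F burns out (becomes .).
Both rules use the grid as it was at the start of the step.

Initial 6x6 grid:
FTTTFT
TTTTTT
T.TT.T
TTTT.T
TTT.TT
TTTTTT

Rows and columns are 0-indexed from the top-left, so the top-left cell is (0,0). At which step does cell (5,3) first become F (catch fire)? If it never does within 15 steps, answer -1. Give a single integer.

Step 1: cell (5,3)='T' (+5 fires, +2 burnt)
Step 2: cell (5,3)='T' (+5 fires, +5 burnt)
Step 3: cell (5,3)='T' (+4 fires, +5 burnt)
Step 4: cell (5,3)='T' (+5 fires, +4 burnt)
Step 5: cell (5,3)='T' (+4 fires, +5 burnt)
Step 6: cell (5,3)='T' (+4 fires, +4 burnt)
Step 7: cell (5,3)='T' (+2 fires, +4 burnt)
Step 8: cell (5,3)='F' (+1 fires, +2 burnt)
  -> target ignites at step 8
Step 9: cell (5,3)='.' (+0 fires, +1 burnt)
  fire out at step 9

8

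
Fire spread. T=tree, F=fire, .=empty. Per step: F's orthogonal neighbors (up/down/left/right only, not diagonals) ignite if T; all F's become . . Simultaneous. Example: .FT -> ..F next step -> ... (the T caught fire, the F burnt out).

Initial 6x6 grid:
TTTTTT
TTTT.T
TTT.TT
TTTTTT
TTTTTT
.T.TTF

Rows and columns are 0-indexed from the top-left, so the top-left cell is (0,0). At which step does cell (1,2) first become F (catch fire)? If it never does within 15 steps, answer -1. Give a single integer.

Step 1: cell (1,2)='T' (+2 fires, +1 burnt)
Step 2: cell (1,2)='T' (+3 fires, +2 burnt)
Step 3: cell (1,2)='T' (+3 fires, +3 burnt)
Step 4: cell (1,2)='T' (+4 fires, +3 burnt)
Step 5: cell (1,2)='T' (+3 fires, +4 burnt)
Step 6: cell (1,2)='T' (+5 fires, +3 burnt)
Step 7: cell (1,2)='F' (+4 fires, +5 burnt)
  -> target ignites at step 7
Step 8: cell (1,2)='.' (+4 fires, +4 burnt)
Step 9: cell (1,2)='.' (+2 fires, +4 burnt)
Step 10: cell (1,2)='.' (+1 fires, +2 burnt)
Step 11: cell (1,2)='.' (+0 fires, +1 burnt)
  fire out at step 11

7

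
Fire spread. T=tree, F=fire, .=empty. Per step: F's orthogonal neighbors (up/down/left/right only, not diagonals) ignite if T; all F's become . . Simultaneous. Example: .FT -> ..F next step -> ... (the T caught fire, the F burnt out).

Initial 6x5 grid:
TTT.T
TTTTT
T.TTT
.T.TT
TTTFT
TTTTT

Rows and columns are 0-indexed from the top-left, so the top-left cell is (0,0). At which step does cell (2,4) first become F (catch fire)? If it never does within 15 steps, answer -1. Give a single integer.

Step 1: cell (2,4)='T' (+4 fires, +1 burnt)
Step 2: cell (2,4)='T' (+5 fires, +4 burnt)
Step 3: cell (2,4)='F' (+6 fires, +5 burnt)
  -> target ignites at step 3
Step 4: cell (2,4)='.' (+3 fires, +6 burnt)
Step 5: cell (2,4)='.' (+3 fires, +3 burnt)
Step 6: cell (2,4)='.' (+2 fires, +3 burnt)
Step 7: cell (2,4)='.' (+2 fires, +2 burnt)
Step 8: cell (2,4)='.' (+0 fires, +2 burnt)
  fire out at step 8

3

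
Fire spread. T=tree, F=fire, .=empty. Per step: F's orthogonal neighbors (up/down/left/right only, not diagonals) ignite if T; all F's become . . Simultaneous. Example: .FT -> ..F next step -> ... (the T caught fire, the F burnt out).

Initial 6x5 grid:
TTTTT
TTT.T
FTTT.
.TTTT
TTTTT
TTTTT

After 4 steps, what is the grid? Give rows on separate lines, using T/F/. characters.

Step 1: 2 trees catch fire, 1 burn out
  TTTTT
  FTT.T
  .FTT.
  .TTTT
  TTTTT
  TTTTT
Step 2: 4 trees catch fire, 2 burn out
  FTTTT
  .FT.T
  ..FT.
  .FTTT
  TTTTT
  TTTTT
Step 3: 5 trees catch fire, 4 burn out
  .FTTT
  ..F.T
  ...F.
  ..FTT
  TFTTT
  TTTTT
Step 4: 5 trees catch fire, 5 burn out
  ..FTT
  ....T
  .....
  ...FT
  F.FTT
  TFTTT

..FTT
....T
.....
...FT
F.FTT
TFTTT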